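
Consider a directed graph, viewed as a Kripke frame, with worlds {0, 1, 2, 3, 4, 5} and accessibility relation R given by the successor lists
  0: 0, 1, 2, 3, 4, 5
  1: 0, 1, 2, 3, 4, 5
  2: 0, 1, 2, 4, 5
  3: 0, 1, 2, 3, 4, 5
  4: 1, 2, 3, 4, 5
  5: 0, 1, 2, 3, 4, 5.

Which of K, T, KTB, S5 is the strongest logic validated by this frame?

T

Reflexive (axiom T): yes — every world is R-related to itself.
Symmetric (axiom B): no — 0 R 4 but not 4 R 0.
Euclidean (axiom 5): no — 0 R 2 and 0 R 3, but not 2 R 3.
So F validates K, T; KTB would additionally require R to be symmetric. The strongest is T.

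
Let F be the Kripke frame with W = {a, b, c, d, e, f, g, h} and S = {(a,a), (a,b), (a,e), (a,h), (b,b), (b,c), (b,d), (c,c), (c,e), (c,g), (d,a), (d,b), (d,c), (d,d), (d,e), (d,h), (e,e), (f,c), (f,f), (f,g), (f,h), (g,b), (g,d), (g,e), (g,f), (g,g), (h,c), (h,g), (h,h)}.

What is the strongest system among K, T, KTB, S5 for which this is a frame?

Reflexive (axiom T): yes — every world is S-related to itself.
Symmetric (axiom B): no — a S b but not b S a.
Euclidean (axiom 5): no — a S b and a S e, but not b S e.
So F validates K, T; KTB would additionally require S to be symmetric. The strongest is T.

T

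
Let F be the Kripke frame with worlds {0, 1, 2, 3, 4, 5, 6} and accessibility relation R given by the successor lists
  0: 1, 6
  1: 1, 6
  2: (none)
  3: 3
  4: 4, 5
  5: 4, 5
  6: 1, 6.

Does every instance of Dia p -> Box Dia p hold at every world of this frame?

Axiom 5 corresponds to the accessibility relation being Euclidean.
Euclidean: yes — any two successors of a common world are R-related.

Yes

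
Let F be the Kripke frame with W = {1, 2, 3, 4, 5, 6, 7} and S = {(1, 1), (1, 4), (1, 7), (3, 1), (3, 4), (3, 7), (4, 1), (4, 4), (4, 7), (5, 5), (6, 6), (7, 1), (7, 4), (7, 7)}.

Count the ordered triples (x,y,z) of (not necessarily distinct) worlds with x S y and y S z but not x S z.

S is transitive; there are no such tuples.

0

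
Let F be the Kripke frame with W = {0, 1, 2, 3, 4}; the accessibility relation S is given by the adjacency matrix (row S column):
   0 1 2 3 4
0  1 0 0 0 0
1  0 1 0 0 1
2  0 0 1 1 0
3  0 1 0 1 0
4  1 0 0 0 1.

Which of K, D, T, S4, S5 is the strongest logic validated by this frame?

Serial (axiom D): yes — every world has a successor (e.g. 0 S 0).
Reflexive (axiom T): yes — every world is S-related to itself.
Transitive (axiom 4): no — 1 S 4 and 4 S 0, but not 1 S 0.
Euclidean (axiom 5): no — 1 S 4 and 1 S 1, but not 4 S 1.
So F validates K, D, T; S4 would additionally require S to be transitive. The strongest is T.

T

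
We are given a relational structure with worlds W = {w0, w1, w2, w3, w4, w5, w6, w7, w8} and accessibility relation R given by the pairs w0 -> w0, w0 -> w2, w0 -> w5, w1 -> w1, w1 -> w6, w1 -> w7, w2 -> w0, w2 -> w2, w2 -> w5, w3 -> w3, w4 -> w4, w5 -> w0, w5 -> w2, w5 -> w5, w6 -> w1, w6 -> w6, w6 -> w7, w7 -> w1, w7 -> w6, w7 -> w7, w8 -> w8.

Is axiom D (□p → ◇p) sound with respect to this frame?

By correspondence theory, D is valid on a frame iff R is serial.
Serial: yes — every world has a successor (e.g. w0 R w0).

Yes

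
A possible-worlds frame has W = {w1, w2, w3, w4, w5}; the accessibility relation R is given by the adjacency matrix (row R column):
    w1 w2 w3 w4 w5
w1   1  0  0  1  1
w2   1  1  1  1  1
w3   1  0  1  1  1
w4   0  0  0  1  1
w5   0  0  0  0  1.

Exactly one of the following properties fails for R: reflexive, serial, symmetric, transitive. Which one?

Reflexive: yes — every world is R-related to itself.
Serial: yes — every world has a successor (e.g. w1 R w1).
Symmetric: no — w1 R w4 but not w4 R w1.
Transitive: yes — every two-step R-path is closed by a direct edge.
Only symmetric fails.

symmetric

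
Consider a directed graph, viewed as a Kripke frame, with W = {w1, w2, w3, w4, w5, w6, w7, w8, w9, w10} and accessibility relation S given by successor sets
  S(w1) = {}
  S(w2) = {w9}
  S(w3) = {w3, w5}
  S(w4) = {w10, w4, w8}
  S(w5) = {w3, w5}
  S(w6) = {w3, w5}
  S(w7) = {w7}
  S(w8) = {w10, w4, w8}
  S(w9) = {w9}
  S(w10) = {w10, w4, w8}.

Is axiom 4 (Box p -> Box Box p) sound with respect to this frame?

Yes

By correspondence theory, 4 is valid on a frame iff S is transitive.
Transitive: yes — every two-step S-path is closed by a direct edge.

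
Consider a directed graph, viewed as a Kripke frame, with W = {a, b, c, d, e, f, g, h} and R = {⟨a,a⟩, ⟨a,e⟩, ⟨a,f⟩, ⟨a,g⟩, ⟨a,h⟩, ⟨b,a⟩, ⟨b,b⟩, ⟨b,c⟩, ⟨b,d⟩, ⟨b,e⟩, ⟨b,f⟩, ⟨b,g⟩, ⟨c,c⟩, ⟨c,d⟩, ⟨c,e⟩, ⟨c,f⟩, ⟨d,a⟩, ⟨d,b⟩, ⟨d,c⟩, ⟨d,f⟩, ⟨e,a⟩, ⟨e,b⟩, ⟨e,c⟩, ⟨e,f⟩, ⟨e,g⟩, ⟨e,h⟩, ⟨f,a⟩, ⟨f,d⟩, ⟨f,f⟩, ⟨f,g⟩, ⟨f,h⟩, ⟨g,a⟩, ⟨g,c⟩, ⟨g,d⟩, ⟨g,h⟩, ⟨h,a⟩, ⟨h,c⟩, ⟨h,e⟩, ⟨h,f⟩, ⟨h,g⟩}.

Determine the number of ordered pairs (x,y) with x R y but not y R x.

Enumerating: (b,a), (b,c), (b,f), (b,g), (c,f), (d,a), (e,f), (e,g), (f,g), (g,c), (g,d), (h,c).

12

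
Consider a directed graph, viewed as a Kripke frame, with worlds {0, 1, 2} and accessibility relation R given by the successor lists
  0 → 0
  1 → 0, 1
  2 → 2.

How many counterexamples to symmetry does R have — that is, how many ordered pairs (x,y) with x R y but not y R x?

1

Enumerating: (1,0).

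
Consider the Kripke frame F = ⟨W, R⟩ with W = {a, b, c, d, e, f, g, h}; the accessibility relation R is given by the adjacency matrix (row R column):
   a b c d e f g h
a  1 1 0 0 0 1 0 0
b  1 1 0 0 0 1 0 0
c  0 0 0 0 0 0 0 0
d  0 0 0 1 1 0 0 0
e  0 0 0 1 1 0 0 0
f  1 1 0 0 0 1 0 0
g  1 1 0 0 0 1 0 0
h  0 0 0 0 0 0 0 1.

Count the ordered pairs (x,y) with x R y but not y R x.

Enumerating: (g,a), (g,b), (g,f).

3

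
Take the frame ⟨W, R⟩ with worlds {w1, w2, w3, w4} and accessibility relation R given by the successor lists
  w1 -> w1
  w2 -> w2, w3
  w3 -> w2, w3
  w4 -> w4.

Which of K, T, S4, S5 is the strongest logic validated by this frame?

S5

Reflexive (axiom T): yes — every world is R-related to itself.
Transitive (axiom 4): yes — every two-step R-path is closed by a direct edge.
Euclidean (axiom 5): yes — any two successors of a common world are R-related.
So F validates K, T, S4, S5. The strongest is S5.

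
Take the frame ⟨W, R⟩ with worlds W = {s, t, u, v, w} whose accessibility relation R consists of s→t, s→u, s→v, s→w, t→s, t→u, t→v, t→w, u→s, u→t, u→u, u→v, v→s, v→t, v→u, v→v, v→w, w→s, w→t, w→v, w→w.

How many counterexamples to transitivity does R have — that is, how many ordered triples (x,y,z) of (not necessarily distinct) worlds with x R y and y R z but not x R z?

14

Enumerating: (s,t,s), (s,u,s), (s,v,s), (s,w,s), (t,s,t), (t,u,t), (t,v,t), (t,w,t), (u,s,w), (u,t,w), (u,v,w), (w,s,u), (w,t,u), (w,v,u).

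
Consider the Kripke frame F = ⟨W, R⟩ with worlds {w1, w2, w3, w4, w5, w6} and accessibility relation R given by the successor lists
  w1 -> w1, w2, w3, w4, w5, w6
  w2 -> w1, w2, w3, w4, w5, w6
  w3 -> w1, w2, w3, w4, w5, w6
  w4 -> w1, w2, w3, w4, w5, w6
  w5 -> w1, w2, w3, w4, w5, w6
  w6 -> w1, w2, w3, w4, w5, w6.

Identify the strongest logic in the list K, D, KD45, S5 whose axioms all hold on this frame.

Serial (axiom D): yes — every world has a successor (e.g. w1 R w1).
Transitive (axiom 4): yes — every two-step R-path is closed by a direct edge.
Euclidean (axiom 5): yes — any two successors of a common world are R-related.
Reflexive (axiom T): yes — every world is R-related to itself.
So F validates K, D, KD45, S5. The strongest is S5.

S5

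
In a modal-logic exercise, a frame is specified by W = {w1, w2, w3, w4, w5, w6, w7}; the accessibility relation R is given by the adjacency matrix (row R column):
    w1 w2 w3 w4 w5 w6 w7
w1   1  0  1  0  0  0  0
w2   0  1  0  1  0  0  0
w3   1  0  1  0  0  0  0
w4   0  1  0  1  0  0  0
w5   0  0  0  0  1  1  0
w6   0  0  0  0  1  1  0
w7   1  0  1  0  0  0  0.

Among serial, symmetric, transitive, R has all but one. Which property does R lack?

Serial: yes — every world has a successor (e.g. w1 R w1).
Symmetric: no — w7 R w1 but not w1 R w7.
Transitive: yes — every two-step R-path is closed by a direct edge.
Only symmetric fails.

symmetric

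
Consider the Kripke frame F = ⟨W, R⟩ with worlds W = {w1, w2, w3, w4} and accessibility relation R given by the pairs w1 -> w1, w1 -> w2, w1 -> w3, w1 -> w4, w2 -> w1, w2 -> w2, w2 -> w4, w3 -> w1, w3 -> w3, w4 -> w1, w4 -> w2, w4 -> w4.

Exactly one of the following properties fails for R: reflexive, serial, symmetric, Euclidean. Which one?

Reflexive: yes — every world is R-related to itself.
Serial: yes — every world has a successor (e.g. w1 R w1).
Symmetric: yes — every pair in R has its reverse in R.
Euclidean: no — w1 R w2 and w1 R w3, but not w2 R w3.
Only Euclidean fails.

Euclidean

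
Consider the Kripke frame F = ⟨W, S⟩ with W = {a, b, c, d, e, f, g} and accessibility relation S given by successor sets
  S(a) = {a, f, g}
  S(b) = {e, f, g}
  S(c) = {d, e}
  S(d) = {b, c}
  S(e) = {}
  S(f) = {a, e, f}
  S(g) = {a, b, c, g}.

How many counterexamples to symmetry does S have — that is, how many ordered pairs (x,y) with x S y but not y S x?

6

Enumerating: (b,e), (b,f), (c,e), (d,b), (f,e), (g,c).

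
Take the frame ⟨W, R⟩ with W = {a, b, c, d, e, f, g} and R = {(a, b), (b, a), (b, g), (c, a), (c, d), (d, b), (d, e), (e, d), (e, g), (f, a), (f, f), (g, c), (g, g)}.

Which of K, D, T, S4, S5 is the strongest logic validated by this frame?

D

Serial (axiom D): yes — every world has a successor (e.g. a R b).
Reflexive (axiom T): no — a is not related to itself.
Transitive (axiom 4): no — a R b and b R g, but not a R g.
Euclidean (axiom 5): no — b R a and b R g, but not a R g.
So F validates K, D; T would additionally require R to be reflexive. The strongest is D.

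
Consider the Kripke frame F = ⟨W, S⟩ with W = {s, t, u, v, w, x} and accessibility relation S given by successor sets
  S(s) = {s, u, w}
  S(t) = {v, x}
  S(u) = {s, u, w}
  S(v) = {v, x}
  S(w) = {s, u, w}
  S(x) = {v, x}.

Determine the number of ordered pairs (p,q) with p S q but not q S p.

2

Enumerating: (t,v), (t,x).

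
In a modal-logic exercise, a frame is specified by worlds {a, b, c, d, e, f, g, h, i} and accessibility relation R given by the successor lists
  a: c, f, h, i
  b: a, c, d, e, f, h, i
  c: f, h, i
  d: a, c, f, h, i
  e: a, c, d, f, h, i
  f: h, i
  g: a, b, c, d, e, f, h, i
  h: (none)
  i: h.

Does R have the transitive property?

Transitive: yes — every two-step R-path is closed by a direct edge.

Yes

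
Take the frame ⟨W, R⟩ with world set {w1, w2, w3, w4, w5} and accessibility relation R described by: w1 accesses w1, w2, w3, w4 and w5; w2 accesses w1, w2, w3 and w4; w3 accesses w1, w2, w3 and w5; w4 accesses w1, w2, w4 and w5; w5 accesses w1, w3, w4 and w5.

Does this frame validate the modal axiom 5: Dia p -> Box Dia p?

By correspondence theory, 5 is valid on a frame iff R is Euclidean.
Euclidean: no — w1 R w2 and w1 R w5, but not w2 R w5.

No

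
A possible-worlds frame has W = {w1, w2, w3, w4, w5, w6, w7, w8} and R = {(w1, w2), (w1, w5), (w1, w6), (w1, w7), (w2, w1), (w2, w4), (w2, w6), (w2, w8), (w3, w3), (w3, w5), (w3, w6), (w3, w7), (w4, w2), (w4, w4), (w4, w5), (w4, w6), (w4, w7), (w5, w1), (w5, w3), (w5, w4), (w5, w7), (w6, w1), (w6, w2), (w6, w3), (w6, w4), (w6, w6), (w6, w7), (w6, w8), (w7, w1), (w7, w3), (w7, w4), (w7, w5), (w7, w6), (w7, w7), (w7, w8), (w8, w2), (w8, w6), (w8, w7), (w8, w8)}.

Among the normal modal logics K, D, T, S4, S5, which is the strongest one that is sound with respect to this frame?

Serial (axiom D): yes — every world has a successor (e.g. w1 R w2).
Reflexive (axiom T): no — w1 is not related to itself.
Transitive (axiom 4): no — w1 R w2 and w2 R w4, but not w1 R w4.
Euclidean (axiom 5): no — w1 R w2 and w1 R w5, but not w2 R w5.
So F validates K, D; T would additionally require R to be reflexive. The strongest is D.

D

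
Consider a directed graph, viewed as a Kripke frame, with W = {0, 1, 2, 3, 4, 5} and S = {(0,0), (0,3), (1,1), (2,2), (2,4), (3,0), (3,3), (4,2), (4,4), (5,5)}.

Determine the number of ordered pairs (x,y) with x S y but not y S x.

0

S is symmetric; there are no such tuples.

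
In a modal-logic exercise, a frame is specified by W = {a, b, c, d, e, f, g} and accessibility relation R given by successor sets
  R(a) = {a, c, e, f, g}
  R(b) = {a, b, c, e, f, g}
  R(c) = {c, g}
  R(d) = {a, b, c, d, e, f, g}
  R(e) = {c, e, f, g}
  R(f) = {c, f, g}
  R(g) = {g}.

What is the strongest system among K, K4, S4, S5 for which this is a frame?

Transitive (axiom 4): yes — every two-step R-path is closed by a direct edge.
Reflexive (axiom T): yes — every world is R-related to itself.
Euclidean (axiom 5): no — a R c and a R e, but not c R e.
So F validates K, K4, S4; S5 would additionally require R to be Euclidean. The strongest is S4.

S4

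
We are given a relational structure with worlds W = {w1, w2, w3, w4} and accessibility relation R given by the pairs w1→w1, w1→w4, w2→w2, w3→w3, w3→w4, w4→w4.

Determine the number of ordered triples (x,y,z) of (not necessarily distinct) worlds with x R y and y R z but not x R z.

R is transitive; there are no such tuples.

0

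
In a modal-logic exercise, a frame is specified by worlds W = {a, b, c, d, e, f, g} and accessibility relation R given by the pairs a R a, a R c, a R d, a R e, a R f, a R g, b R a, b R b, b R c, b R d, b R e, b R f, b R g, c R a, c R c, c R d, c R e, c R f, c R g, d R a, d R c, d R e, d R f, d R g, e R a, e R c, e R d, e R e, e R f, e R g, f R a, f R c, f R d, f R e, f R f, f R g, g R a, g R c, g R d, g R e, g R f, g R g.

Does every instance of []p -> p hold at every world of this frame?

The schema T characterises exactly the reflexive frames.
Reflexive: no — d is not related to itself.

No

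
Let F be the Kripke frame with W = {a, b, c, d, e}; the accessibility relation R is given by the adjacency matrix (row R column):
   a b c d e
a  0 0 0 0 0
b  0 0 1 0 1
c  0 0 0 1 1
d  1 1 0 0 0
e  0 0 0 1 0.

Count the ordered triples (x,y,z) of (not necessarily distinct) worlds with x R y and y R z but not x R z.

Enumerating: (b,c,d), (b,e,d), (c,d,a), (c,d,b), (d,b,c), (d,b,e), (e,d,a), (e,d,b).

8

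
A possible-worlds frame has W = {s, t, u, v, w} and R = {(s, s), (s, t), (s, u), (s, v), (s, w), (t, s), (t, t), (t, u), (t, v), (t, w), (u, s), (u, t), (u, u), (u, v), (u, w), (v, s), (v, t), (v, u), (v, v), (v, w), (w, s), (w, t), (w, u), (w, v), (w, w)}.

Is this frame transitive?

Transitive: yes — every two-step R-path is closed by a direct edge.

Yes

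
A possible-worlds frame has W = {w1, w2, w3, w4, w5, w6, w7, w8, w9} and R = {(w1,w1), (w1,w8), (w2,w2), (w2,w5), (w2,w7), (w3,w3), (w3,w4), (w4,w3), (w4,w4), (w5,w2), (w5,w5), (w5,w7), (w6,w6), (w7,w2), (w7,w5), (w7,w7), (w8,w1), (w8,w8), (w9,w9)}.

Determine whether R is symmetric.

Yes

Symmetric: yes — every pair in R has its reverse in R.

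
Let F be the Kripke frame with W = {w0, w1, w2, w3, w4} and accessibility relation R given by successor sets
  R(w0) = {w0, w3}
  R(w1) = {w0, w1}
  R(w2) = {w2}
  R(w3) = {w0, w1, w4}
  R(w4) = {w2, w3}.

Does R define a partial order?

Reflexive: no — w3 is not related to itself.
Transitive: no — w0 R w3 and w3 R w1, but not w0 R w1.
Antisymmetric: no — w0 R w3 and w3 R w0 with w0 ≠ w3.
So R is not a partial order.

No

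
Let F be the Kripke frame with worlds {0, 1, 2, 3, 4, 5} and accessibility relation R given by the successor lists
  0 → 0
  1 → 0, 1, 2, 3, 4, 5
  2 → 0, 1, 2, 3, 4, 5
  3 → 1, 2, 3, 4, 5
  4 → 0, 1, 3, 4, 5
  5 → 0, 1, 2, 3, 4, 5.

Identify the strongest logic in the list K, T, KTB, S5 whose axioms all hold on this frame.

T

Reflexive (axiom T): yes — every world is R-related to itself.
Symmetric (axiom B): no — 1 R 0 but not 0 R 1.
Euclidean (axiom 5): no — 1 R 0 and 1 R 2, but not 0 R 2.
So F validates K, T; KTB would additionally require R to be symmetric. The strongest is T.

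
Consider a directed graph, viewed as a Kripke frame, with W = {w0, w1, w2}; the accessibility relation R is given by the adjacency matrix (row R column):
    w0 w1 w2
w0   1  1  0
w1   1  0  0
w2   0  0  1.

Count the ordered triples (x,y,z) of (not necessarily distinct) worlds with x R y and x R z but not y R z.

Enumerating: (w0,w1,w1).

1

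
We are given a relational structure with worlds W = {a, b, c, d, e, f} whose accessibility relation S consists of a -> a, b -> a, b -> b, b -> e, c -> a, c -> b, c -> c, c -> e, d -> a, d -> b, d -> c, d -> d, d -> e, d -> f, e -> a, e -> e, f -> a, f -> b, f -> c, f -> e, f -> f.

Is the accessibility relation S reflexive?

Yes

Reflexive: yes — every world is S-related to itself.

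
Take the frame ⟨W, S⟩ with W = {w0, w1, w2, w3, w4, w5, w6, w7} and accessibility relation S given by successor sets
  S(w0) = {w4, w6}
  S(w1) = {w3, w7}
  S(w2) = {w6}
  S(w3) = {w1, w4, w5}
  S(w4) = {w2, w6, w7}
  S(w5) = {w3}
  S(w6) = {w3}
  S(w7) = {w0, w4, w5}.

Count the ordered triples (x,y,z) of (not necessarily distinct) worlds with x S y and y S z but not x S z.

Enumerating: (w0,w4,w2), (w0,w4,w7), (w0,w6,w3), (w1,w3,w1), (w1,w3,w4), (w1,w3,w5), (w1,w7,w0), (w1,w7,w4), (w1,w7,w5), (w2,w6,w3), (w3,w1,w3), (w3,w1,w7), … and 19 more.
Total: 31.

31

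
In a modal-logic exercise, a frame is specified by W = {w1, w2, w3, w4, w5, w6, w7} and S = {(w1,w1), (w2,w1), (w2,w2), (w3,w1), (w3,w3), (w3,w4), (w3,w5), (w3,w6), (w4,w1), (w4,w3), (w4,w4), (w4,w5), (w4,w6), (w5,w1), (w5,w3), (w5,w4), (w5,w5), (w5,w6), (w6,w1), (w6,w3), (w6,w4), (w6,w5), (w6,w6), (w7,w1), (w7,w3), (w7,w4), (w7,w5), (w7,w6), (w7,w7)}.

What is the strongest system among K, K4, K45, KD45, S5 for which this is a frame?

K4

Transitive (axiom 4): yes — every two-step S-path is closed by a direct edge.
Euclidean (axiom 5): no — w3 S w1 and w3 S w4, but not w1 S w4.
Serial (axiom D): yes — every world has a successor (e.g. w1 S w1).
Reflexive (axiom T): yes — every world is S-related to itself.
So F validates K, K4; K45 would additionally require S to be Euclidean. The strongest is K4.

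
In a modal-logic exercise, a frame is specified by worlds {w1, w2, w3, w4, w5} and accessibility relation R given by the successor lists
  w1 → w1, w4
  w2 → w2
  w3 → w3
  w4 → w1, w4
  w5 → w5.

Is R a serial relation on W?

Yes

Serial: yes — every world has a successor (e.g. w1 R w1).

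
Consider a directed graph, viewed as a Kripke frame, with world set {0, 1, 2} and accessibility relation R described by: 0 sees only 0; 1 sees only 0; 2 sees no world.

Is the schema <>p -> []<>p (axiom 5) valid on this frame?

Yes

The schema 5 characterises exactly the Euclidean frames.
Euclidean: yes — any two successors of a common world are R-related.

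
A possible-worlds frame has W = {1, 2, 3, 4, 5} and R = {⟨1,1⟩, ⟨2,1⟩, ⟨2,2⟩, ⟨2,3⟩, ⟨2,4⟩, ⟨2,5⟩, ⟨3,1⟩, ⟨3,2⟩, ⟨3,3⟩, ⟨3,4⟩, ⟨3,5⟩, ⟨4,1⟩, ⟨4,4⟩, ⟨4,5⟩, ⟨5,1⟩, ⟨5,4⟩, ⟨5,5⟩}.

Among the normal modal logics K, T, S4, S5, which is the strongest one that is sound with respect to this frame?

S4

Reflexive (axiom T): yes — every world is R-related to itself.
Transitive (axiom 4): yes — every two-step R-path is closed by a direct edge.
Euclidean (axiom 5): no — 2 R 1 and 2 R 3, but not 1 R 3.
So F validates K, T, S4; S5 would additionally require R to be Euclidean. The strongest is S4.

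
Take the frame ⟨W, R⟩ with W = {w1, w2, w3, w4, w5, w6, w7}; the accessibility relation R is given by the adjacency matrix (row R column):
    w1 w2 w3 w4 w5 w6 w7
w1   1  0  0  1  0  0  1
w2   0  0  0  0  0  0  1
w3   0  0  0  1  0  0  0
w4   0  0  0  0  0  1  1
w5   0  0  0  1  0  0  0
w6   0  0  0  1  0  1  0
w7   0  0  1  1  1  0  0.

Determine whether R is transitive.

No

Transitive: no — w1 R w4 and w4 R w6, but not w1 R w6.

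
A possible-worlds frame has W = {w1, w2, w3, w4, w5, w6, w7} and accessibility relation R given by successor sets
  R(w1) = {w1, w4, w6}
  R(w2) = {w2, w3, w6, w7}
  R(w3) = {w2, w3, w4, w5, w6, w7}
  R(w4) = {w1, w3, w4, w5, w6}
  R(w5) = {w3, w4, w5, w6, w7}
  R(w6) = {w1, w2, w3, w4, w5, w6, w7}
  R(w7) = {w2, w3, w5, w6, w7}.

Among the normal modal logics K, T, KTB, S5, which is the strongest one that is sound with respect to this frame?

Reflexive (axiom T): yes — every world is R-related to itself.
Symmetric (axiom B): yes — every pair in R has its reverse in R.
Euclidean (axiom 5): no — w3 R w2 and w3 R w4, but not w2 R w4.
So F validates K, T, KTB; S5 would additionally require R to be Euclidean. The strongest is KTB.

KTB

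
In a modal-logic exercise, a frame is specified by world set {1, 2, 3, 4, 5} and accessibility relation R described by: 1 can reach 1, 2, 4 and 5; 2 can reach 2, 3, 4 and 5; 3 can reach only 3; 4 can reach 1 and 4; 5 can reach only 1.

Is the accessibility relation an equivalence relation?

Reflexive: no — 5 is not related to itself.
Symmetric: no — 1 R 2 but not 2 R 1.
Transitive: no — 1 R 2 and 2 R 3, but not 1 R 3.
So R is not an equivalence relation.

No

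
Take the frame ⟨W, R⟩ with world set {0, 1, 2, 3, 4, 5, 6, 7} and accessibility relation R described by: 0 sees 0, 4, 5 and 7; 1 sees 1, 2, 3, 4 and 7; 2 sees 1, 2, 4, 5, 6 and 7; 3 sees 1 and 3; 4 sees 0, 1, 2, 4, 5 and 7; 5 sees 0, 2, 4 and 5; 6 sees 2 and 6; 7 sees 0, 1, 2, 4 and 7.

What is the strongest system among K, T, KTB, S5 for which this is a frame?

Reflexive (axiom T): yes — every world is R-related to itself.
Symmetric (axiom B): yes — every pair in R has its reverse in R.
Euclidean (axiom 5): no — 0 R 5 and 0 R 7, but not 5 R 7.
So F validates K, T, KTB; S5 would additionally require R to be Euclidean. The strongest is KTB.

KTB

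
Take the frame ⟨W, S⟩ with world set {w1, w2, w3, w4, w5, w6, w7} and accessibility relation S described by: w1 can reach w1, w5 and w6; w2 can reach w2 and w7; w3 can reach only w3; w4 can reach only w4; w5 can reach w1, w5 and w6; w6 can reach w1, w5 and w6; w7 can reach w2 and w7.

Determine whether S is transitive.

Transitive: yes — every two-step S-path is closed by a direct edge.

Yes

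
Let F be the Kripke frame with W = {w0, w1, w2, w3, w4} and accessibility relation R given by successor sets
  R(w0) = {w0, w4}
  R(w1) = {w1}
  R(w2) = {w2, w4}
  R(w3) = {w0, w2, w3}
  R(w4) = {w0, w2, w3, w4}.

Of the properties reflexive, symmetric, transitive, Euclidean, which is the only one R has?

reflexive

Reflexive: yes — every world is R-related to itself.
Symmetric: no — w3 R w0 but not w0 R w3.
Transitive: no — w0 R w4 and w4 R w2, but not w0 R w2.
Euclidean: no — w3 R w0 and w3 R w2, but not w0 R w2.
Only reflexive holds.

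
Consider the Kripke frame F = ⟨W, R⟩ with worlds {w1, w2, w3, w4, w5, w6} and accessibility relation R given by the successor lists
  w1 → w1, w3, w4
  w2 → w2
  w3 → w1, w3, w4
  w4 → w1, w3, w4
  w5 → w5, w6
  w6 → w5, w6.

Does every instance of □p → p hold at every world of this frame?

The schema T characterises exactly the reflexive frames.
Reflexive: yes — every world is R-related to itself.

Yes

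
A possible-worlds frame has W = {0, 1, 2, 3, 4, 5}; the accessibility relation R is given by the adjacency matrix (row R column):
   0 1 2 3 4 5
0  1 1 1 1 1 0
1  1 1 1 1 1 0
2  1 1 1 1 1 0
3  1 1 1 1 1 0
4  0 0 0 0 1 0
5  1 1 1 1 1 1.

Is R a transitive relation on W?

Yes

Transitive: yes — every two-step R-path is closed by a direct edge.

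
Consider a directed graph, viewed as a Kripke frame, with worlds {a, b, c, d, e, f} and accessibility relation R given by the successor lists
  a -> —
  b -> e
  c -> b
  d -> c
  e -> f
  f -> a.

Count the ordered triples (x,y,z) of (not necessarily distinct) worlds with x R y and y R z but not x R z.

Enumerating: (b,e,f), (c,b,e), (d,c,b), (e,f,a).

4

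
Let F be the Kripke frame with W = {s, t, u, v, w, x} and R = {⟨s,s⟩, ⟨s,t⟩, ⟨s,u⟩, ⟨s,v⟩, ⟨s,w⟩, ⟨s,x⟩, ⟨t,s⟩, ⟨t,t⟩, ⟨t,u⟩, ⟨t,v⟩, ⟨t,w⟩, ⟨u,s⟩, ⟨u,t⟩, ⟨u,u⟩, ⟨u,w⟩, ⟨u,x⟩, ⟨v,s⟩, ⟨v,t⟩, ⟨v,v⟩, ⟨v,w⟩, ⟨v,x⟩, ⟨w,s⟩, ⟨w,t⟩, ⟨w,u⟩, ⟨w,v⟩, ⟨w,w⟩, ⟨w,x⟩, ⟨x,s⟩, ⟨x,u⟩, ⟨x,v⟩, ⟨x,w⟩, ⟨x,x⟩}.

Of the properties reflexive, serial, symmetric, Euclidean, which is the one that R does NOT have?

Reflexive: yes — every world is R-related to itself.
Serial: yes — every world has a successor (e.g. s R s).
Symmetric: yes — every pair in R has its reverse in R.
Euclidean: no — s R t and s R x, but not t R x.
Only Euclidean fails.

Euclidean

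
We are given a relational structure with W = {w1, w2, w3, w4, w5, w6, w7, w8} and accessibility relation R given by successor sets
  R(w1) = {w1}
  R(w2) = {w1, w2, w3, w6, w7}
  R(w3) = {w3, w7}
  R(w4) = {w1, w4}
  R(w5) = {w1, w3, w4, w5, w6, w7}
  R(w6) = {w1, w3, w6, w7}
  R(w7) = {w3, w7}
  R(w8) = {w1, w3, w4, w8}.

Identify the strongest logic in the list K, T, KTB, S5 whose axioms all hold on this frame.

T

Reflexive (axiom T): yes — every world is R-related to itself.
Symmetric (axiom B): no — w2 R w1 but not w1 R w2.
Euclidean (axiom 5): no — w2 R w1 and w2 R w3, but not w1 R w3.
So F validates K, T; KTB would additionally require R to be symmetric. The strongest is T.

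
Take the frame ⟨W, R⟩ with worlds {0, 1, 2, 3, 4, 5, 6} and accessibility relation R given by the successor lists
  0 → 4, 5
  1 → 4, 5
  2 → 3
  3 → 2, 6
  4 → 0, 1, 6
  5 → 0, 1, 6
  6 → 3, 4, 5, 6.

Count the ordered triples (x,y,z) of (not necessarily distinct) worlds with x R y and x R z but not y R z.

37

Enumerating: (0,4,4), (0,4,5), (0,5,4), (0,5,5), (1,4,4), (1,4,5), (1,5,4), (1,5,5), (2,3,3), (3,2,2), (3,2,6), (3,6,2), … and 25 more.
Total: 37.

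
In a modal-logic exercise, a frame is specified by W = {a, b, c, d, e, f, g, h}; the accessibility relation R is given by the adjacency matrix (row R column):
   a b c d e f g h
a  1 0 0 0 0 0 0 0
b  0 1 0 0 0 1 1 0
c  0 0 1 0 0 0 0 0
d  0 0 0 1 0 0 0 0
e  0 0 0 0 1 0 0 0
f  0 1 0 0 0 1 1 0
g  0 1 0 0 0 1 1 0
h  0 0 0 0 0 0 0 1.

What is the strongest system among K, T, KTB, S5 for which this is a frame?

Reflexive (axiom T): yes — every world is R-related to itself.
Symmetric (axiom B): yes — every pair in R has its reverse in R.
Euclidean (axiom 5): yes — any two successors of a common world are R-related.
So F validates K, T, KTB, S5. The strongest is S5.

S5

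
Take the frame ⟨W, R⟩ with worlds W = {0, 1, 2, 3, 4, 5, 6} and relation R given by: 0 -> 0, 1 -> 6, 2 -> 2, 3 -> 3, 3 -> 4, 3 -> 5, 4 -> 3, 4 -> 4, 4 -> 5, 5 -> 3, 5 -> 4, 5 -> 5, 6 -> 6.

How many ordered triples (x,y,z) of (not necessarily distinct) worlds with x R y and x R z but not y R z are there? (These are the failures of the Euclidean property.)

0

R is Euclidean; there are no such tuples.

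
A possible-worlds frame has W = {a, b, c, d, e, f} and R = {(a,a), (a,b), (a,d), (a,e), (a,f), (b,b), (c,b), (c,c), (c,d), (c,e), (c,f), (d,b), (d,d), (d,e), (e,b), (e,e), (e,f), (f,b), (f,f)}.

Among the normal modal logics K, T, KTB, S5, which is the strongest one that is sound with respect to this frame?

Reflexive (axiom T): yes — every world is R-related to itself.
Symmetric (axiom B): no — a R b but not b R a.
Euclidean (axiom 5): no — a R b and a R d, but not b R d.
So F validates K, T; KTB would additionally require R to be symmetric. The strongest is T.

T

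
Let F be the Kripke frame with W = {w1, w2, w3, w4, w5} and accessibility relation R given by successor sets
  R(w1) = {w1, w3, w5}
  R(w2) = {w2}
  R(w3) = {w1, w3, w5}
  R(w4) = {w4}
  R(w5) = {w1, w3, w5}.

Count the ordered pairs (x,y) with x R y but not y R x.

R is symmetric; there are no such tuples.

0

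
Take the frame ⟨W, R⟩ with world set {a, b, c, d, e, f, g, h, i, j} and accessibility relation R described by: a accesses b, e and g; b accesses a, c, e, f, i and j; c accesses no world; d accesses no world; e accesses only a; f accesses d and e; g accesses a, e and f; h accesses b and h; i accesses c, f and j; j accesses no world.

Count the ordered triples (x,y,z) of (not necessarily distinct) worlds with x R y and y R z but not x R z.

26

Enumerating: (a,b,a), (a,b,c), (a,b,f), (a,b,i), (a,b,j), (a,e,a), (a,g,a), (a,g,f), (b,a,b), (b,a,g), (b,f,d), (e,a,b), … and 14 more.
Total: 26.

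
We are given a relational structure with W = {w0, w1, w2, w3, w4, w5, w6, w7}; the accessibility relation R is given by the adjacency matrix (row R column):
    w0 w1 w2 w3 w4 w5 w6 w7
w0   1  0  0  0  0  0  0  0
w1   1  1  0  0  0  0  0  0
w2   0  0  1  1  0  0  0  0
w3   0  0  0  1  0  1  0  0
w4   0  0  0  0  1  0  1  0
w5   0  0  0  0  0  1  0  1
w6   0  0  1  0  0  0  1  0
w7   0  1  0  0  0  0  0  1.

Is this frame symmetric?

No

Symmetric: no — w1 R w0 but not w0 R w1.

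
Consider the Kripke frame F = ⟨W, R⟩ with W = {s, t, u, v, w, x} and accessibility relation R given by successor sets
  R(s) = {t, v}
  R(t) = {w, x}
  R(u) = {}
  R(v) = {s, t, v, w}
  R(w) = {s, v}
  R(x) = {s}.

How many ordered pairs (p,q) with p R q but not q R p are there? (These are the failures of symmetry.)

6

Enumerating: (s,t), (t,w), (t,x), (v,t), (w,s), (x,s).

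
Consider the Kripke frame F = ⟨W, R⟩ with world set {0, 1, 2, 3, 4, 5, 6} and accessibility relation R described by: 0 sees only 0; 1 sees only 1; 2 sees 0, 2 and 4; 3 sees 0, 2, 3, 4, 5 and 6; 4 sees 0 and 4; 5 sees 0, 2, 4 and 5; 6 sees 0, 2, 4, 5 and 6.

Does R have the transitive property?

Transitive: yes — every two-step R-path is closed by a direct edge.

Yes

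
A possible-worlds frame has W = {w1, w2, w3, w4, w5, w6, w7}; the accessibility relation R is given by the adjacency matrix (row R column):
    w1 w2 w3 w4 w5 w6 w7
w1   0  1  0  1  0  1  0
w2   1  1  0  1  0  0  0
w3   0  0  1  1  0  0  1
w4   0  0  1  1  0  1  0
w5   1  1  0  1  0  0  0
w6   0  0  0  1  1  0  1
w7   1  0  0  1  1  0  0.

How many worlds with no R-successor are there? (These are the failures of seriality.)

0

R is serial; there are no such worlds.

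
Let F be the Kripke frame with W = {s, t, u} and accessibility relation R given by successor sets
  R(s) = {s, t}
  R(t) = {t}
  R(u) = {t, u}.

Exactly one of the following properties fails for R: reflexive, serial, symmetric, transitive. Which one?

symmetric

Reflexive: yes — every world is R-related to itself.
Serial: yes — every world has a successor (e.g. s R s).
Symmetric: no — s R t but not t R s.
Transitive: yes — every two-step R-path is closed by a direct edge.
Only symmetric fails.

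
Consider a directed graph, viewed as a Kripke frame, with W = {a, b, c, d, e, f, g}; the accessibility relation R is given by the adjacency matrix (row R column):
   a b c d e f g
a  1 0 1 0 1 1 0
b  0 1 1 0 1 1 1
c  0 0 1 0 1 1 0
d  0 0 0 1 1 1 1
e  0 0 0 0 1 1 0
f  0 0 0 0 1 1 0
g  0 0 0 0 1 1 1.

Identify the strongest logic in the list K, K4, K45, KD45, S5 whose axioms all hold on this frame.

Transitive (axiom 4): yes — every two-step R-path is closed by a direct edge.
Euclidean (axiom 5): no — a R e and a R c, but not e R c.
Serial (axiom D): yes — every world has a successor (e.g. a R a).
Reflexive (axiom T): yes — every world is R-related to itself.
So F validates K, K4; K45 would additionally require R to be Euclidean. The strongest is K4.

K4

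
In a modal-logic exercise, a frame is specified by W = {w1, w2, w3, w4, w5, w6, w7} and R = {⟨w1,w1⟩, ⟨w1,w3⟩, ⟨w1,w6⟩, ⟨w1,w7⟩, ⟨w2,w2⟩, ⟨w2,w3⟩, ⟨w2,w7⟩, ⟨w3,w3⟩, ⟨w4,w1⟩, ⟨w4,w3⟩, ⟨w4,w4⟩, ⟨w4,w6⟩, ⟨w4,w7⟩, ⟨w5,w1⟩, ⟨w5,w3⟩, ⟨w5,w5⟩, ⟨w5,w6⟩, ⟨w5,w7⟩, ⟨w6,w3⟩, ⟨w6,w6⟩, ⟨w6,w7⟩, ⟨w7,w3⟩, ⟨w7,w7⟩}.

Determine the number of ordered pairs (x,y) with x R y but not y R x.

16

Enumerating: (w1,w3), (w1,w6), (w1,w7), (w2,w3), (w2,w7), (w4,w1), (w4,w3), (w4,w6), (w4,w7), (w5,w1), (w5,w3), (w5,w6), (w5,w7), (w6,w3), (w6,w7), (w7,w3).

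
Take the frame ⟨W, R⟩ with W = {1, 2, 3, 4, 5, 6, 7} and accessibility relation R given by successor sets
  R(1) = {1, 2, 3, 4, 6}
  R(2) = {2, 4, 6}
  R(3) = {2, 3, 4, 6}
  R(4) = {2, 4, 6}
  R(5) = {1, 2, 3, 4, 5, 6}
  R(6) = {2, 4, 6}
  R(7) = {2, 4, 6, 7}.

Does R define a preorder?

Yes

Reflexive: yes — every world is R-related to itself.
Transitive: yes — every two-step R-path is closed by a direct edge.
So R is a preorder.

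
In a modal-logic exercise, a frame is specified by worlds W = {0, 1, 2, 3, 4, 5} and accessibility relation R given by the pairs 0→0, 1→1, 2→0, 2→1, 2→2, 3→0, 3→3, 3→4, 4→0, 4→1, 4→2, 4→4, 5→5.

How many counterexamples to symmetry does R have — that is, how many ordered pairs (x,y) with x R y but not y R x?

7

Enumerating: (2,0), (2,1), (3,0), (3,4), (4,0), (4,1), (4,2).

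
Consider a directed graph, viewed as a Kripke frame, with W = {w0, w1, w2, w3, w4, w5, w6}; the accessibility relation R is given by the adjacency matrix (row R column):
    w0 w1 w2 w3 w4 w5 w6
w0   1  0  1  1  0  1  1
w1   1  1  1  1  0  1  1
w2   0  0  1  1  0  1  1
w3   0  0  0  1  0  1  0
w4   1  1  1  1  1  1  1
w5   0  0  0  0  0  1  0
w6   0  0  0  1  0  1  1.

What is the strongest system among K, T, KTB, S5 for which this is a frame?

Reflexive (axiom T): yes — every world is R-related to itself.
Symmetric (axiom B): no — w0 R w2 but not w2 R w0.
Euclidean (axiom 5): no — w0 R w3 and w0 R w2, but not w3 R w2.
So F validates K, T; KTB would additionally require R to be symmetric. The strongest is T.

T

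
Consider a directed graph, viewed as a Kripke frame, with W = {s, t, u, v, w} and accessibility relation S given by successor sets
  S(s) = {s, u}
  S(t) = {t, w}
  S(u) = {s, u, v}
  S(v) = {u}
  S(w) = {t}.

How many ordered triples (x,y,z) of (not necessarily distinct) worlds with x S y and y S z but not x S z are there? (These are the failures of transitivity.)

4

Enumerating: (s,u,v), (v,u,s), (v,u,v), (w,t,w).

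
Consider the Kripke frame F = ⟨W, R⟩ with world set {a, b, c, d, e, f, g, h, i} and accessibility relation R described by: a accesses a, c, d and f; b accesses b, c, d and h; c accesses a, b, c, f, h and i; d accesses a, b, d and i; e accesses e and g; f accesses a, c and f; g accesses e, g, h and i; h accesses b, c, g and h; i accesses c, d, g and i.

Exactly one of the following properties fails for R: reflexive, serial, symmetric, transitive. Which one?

transitive

Reflexive: yes — every world is R-related to itself.
Serial: yes — every world has a successor (e.g. a R a).
Symmetric: yes — every pair in R has its reverse in R.
Transitive: no — a R c and c R b, but not a R b.
Only transitive fails.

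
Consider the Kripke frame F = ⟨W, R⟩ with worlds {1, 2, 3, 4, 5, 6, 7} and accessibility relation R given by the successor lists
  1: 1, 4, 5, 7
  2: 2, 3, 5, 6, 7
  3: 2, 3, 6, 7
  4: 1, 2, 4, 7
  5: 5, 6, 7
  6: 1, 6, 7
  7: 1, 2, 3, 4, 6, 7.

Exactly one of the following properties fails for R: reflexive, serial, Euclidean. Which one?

Euclidean

Reflexive: yes — every world is R-related to itself.
Serial: yes — every world has a successor (e.g. 1 R 1).
Euclidean: no — 1 R 4 and 1 R 5, but not 4 R 5.
Only Euclidean fails.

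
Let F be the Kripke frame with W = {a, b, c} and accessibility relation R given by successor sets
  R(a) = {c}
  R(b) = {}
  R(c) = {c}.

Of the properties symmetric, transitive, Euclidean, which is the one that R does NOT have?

symmetric

Symmetric: no — a R c but not c R a.
Transitive: yes — every two-step R-path is closed by a direct edge.
Euclidean: yes — any two successors of a common world are R-related.
Only symmetric fails.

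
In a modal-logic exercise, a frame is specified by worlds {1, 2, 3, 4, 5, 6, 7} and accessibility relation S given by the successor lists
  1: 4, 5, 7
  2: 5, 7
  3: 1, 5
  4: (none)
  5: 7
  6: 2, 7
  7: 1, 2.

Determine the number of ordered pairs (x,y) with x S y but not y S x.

Enumerating: (1,4), (1,5), (2,5), (3,1), (3,5), (5,7), (6,2), (6,7).

8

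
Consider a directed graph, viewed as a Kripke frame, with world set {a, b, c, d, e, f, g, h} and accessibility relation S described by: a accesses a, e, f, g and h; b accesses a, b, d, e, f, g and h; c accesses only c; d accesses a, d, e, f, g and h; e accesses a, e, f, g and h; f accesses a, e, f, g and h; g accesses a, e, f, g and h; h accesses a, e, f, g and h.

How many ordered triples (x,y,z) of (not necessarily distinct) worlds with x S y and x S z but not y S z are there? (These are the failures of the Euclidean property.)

Enumerating: (b,a,b), (b,a,d), (b,d,b), (b,e,b), (b,e,d), (b,f,b), (b,f,d), (b,g,b), (b,g,d), (b,h,b), (b,h,d), (d,a,d), (d,e,d), (d,f,d), (d,g,d), (d,h,d).

16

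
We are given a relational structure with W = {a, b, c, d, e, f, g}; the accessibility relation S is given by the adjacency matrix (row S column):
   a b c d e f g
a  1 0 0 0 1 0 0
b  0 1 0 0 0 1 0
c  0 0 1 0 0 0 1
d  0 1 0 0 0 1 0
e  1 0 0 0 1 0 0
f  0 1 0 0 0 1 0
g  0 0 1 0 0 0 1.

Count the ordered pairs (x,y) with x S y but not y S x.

Enumerating: (d,b), (d,f).

2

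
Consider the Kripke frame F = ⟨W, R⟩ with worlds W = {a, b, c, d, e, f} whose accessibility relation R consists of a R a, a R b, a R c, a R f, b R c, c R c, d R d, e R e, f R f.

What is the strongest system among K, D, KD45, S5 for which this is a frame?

Serial (axiom D): yes — every world has a successor (e.g. a R a).
Transitive (axiom 4): yes — every two-step R-path is closed by a direct edge.
Euclidean (axiom 5): no — a R b and a R f, but not b R f.
Reflexive (axiom T): no — b is not related to itself.
So F validates K, D; KD45 would additionally require R to be Euclidean. The strongest is D.

D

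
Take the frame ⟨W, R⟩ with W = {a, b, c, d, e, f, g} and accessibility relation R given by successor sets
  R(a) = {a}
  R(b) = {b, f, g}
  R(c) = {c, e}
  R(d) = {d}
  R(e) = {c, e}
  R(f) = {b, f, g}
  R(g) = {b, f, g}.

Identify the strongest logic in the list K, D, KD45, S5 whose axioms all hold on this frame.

S5

Serial (axiom D): yes — every world has a successor (e.g. a R a).
Transitive (axiom 4): yes — every two-step R-path is closed by a direct edge.
Euclidean (axiom 5): yes — any two successors of a common world are R-related.
Reflexive (axiom T): yes — every world is R-related to itself.
So F validates K, D, KD45, S5. The strongest is S5.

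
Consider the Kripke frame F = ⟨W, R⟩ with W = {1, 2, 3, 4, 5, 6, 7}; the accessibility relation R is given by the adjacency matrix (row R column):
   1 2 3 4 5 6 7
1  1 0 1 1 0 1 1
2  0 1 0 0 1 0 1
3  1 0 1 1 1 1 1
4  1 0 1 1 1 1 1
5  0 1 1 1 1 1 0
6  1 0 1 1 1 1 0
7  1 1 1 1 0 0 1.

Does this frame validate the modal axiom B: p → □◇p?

Yes

Axiom B corresponds to the accessibility relation being symmetric.
Symmetric: yes — every pair in R has its reverse in R.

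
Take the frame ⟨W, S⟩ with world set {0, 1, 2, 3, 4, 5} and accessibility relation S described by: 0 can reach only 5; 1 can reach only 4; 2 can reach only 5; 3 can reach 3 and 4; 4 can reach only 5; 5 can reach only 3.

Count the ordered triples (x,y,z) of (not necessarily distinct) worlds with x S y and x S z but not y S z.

6

Enumerating: (0,5,5), (1,4,4), (2,5,5), (3,4,3), (3,4,4), (4,5,5).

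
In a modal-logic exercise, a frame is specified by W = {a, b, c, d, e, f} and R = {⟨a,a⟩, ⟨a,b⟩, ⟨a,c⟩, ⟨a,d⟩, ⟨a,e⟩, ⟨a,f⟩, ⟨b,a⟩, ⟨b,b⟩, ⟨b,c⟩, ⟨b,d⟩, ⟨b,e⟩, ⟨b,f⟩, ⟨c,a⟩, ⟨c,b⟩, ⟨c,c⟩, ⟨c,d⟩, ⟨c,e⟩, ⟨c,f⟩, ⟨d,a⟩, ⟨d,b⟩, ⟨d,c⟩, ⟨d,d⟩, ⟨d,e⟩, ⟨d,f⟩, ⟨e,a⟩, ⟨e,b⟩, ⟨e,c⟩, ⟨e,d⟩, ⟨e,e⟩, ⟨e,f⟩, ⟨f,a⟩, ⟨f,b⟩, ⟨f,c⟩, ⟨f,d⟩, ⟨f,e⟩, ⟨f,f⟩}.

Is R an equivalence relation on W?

Reflexive: yes — every world is R-related to itself.
Symmetric: yes — every pair in R has its reverse in R.
Transitive: yes — every two-step R-path is closed by a direct edge.
So R is an equivalence relation.

Yes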